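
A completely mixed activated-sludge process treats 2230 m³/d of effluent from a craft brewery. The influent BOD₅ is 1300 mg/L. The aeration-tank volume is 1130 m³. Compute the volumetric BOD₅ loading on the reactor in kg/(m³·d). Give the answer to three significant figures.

Volumetric loading L_v = Q·S₀ / V = 2230 × 1300 g/m³ / 1130 m³ = 2565 g/(m³·d) = 2.565 kg BOD₅/(m³·d).

L_v ≈ 2.57 kg BOD₅/(m³·d)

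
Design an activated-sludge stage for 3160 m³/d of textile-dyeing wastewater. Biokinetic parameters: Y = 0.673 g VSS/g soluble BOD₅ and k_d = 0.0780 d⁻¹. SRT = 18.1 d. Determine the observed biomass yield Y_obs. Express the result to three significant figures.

Y_obs ≈ 0.279 g VSS/g soluble BOD₅

Observed yield with endogenous decay: Y_obs = Y / (1 + k_d·θ_c) = 0.673 / (1 + 0.0780 × 18.1) = 0.673 / 2.412 = 0.2790 g VSS/g soluble BOD₅.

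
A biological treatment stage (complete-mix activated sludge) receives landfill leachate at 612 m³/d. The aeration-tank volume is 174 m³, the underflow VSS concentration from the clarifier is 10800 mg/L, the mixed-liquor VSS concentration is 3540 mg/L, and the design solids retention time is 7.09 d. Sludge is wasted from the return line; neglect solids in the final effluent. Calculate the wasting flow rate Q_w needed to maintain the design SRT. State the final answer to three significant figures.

Q_w ≈ 8.04 m³/d

Wasting from the return line (neglecting effluent solids): Q_w = V·X / (θ_c·X_r) = 174.0 × 3540 / (7.09 × 10800) = 8.044 m³/d.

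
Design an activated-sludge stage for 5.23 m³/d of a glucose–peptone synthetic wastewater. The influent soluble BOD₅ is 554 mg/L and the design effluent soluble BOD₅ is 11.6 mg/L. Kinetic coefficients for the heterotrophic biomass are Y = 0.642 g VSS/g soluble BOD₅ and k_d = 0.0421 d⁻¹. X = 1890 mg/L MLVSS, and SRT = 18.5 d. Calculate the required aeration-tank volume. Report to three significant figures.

V ≈ 10.0 m³

Steady-state biomass mass balance: V·X·(1 + k_d·θ_c) = Y·Q·(S₀ − S)·θ_c, so V = 0.642 × 5.23 × (554 − 11.6) × 18.5 / [1890 × (1 + 0.0421 × 18.5)] = 3.37×10^4 / 3362 = 10.02 m³.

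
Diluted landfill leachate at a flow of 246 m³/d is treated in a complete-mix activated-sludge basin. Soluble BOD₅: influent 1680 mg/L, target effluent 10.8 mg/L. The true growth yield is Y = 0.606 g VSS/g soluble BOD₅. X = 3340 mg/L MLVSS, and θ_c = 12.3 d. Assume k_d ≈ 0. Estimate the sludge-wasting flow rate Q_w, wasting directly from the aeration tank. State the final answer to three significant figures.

Q_w ≈ 74.5 m³/d

With k_d = 0 the design equation reduces to V = Y Q (S₀−S) θ_c / X = 0.606 × 246 × (1680 − 10.8) × 12.3 / 3340 = 916.4 m³.
Wasting from the aeration tank: Q_w = V / θ_c = 916.4 / 12.3 = 74.50 m³/d.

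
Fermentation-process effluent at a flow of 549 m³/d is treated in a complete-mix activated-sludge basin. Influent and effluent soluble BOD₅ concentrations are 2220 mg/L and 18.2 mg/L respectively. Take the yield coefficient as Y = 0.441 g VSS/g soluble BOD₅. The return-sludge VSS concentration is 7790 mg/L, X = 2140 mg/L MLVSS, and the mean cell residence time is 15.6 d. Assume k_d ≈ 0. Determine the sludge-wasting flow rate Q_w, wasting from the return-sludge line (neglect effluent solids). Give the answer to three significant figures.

Q_w ≈ 68.4 m³/d

V·X = Y·Q·ΔS·θ_c gives V = 0.441 × 549 × (2220 − 18.2) × 15.6 / 2140 = 3886 m³.
Wasting from the return line (neglecting effluent solids): Q_w = V·X / (θ_c·X_r) = 3886 × 2140 / (15.6 × 7790) = 68.43 m³/d.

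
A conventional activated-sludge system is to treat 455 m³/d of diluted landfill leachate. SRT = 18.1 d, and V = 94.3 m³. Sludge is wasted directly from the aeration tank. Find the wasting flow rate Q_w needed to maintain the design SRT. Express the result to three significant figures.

Q_w ≈ 5.21 m³/d

Wasting from the aeration tank: Q_w = V / θ_c = 94.30 / 18.1 = 5.210 m³/d.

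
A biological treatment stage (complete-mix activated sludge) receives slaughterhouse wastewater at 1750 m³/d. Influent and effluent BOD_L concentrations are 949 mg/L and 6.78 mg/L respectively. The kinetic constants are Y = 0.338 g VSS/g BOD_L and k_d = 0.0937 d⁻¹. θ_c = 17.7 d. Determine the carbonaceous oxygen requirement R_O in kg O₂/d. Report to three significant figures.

Correct the yield for decay: Y_obs = Y/(1 + k_d θ_c) = 0.338 / (1 + 0.0937 × 17.7) = 0.338 / 2.658 = 0.1271.
Substrate removed = Q·(S₀ − S) = 1750 m³/d × (949 − 6.78) g/m³ = 1.65×10^6 g/d = 1649 kg/d.
Net sludge production P_X = 0.1271 × 1649 = 209.6 kg VSS/d.
R_O = Q·(S₀ − S) − 1.42·P_X = 1649 − 1.42 × 209.6 = 1351 kg O₂/d.

R_O ≈ 1350 kg O₂/d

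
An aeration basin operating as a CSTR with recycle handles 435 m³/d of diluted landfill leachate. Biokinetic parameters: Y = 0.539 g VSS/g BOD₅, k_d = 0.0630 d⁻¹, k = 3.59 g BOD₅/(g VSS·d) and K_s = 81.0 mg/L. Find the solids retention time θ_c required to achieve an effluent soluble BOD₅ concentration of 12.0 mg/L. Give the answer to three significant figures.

θ_c ≈ 5.36 d

From 1/θ_c = Y·k·S/(K_s + S) − k_d: Y·k·S/(K_s+S) = 0.539 × 3.59 × 12.0 / (81.0 + 12.0) = 0.2497 d⁻¹.
1/θ_c = 0.2497 − 0.0630 = 0.1867 d⁻¹, so θ_c = 5.357 d.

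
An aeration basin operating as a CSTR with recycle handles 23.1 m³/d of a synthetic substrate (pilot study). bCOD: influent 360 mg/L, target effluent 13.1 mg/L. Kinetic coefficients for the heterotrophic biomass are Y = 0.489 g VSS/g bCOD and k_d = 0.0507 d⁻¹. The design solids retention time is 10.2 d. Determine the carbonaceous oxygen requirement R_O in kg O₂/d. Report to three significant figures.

R_O ≈ 4.35 kg O₂/d

Y_obs = Y / (1 + k_d θ_c) = 0.489 / (1 + 0.0507 × 10.2) = 0.489 / 1.517 = 0.3223.
Q·(S₀ − S) = 23.1 × (360 − 13.1) × 10⁻³ = 8.013 kg/d removed.
Biomass synthesised: P_X = Y_obs × 8.013 = 2.583 kg VSS/d.
R_O = Q·ΔS − 1.42 P_X = 8.013 − 3.668 = 4.346 kg O₂/d.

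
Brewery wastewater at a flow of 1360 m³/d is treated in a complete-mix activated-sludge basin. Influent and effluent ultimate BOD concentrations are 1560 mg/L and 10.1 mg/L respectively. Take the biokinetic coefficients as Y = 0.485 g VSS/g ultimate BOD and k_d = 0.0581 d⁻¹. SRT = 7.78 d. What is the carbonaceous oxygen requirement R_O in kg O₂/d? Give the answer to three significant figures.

Y_obs = Y / (1 + k_d θ_c) = 0.485 / (1 + 0.0581 × 7.78) = 0.485 / 1.452 = 0.3340.
Substrate removed = Q·(S₀ − S) = 1360 m³/d × (1560 − 10.1) g/m³ = 2.11×10^6 g/d = 2108 kg/d.
Biomass synthesised: P_X = Y_obs × 2108 = 704.1 kg VSS/d.
R_O = Q·(S₀ − S) − 1.42·P_X = 2108 − 1.42 × 704.1 = 1108 kg O₂/d.

R_O ≈ 1110 kg O₂/d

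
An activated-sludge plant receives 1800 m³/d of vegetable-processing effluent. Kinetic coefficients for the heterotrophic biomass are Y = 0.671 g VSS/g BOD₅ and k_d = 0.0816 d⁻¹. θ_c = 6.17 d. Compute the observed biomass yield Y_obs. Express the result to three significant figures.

Correct the yield for decay: Y_obs = Y/(1 + k_d θ_c) = 0.671 / (1 + 0.0816 × 6.17) = 0.671 / 1.503 = 0.4463.

Y_obs ≈ 0.446 g VSS/g BOD₅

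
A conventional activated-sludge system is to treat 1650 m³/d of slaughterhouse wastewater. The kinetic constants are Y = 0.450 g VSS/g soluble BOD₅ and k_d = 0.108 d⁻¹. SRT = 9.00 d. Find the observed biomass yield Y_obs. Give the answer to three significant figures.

Y_obs ≈ 0.228 g VSS/g soluble BOD₅

Y_obs = Y / (1 + k_d θ_c) = 0.450 / (1 + 0.108 × 9.00) = 0.450 / 1.972 = 0.2282.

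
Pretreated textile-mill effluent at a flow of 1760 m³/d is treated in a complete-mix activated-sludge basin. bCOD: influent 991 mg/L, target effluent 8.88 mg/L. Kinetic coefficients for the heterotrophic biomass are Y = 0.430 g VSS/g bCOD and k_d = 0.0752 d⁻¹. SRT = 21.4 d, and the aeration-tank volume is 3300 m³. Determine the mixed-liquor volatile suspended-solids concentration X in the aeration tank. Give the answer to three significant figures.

X ≈ 1850 mg/L

Solving the biomass balance for X: X = Y Q (S₀−S) θ_c / [V (1+k_d θ_c)] = 0.430 × 1760 × (991 − 8.88) × 21.4 / [3300 × (1 + 0.0752 × 21.4)] = 1847 mg/L.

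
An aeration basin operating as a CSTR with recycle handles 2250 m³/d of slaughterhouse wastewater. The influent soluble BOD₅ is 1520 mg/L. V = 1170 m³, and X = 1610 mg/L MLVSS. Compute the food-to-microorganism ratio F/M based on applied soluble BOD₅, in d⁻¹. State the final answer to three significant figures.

F/M ≈ 1.82 d⁻¹

Food-to-microorganism ratio F/M = Q S₀ / (V X) = 2250 × 1520 / (1170 × 1610) = 1.816 d⁻¹.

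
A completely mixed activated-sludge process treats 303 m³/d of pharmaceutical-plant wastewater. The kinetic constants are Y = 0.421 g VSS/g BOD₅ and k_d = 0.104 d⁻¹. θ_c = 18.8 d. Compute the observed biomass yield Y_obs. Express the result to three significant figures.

Correct the yield for decay: Y_obs = Y/(1 + k_d θ_c) = 0.421 / (1 + 0.104 × 18.8) = 0.421 / 2.955 = 0.1425.

Y_obs ≈ 0.142 g VSS/g BOD₅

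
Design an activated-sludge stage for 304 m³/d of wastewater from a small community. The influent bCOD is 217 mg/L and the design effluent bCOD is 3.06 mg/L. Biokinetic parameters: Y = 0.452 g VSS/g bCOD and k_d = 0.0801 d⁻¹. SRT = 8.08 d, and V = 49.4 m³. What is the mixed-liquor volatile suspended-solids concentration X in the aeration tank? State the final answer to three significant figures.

X = Y·Q·ΔS·θ_c / [V·(1 + k_d θ_c)] = 0.452 × 304 × (217 − 3.06) × 8.08 / [49.4 × (1 + 0.0801 × 8.08)] = 2919 mg/L.

X ≈ 2920 mg/L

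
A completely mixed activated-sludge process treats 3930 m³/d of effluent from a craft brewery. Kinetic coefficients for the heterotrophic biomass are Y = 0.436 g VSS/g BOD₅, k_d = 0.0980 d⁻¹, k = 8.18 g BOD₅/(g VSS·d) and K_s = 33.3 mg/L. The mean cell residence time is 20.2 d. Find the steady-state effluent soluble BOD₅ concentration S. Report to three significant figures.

From the Monod/SRT balance for a CMAS, S = K_s·(1+k_d θ_c)/[θ_c·(Y k − k_d) − 1] = 33.3 × (1 + 0.0980 × 20.2) / [20.2 × (0.436 × 8.18 − 0.0980) − 1] = 99.22 / 69.06 = 1.437 mg/L.

S ≈ 1.44 mg/L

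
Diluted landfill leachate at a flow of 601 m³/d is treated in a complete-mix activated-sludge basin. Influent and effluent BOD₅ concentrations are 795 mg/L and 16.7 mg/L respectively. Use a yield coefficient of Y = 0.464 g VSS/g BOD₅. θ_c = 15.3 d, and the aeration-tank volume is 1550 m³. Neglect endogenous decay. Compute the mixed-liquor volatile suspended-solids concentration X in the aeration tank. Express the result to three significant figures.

X ≈ 2140 mg/L

From V·X = Y·Q·(S₀ − S)·θ_c (decay neglected): X = 0.464 × 601 × (795 − 16.7) × 15.3 / 1550 = 2142 mg/L.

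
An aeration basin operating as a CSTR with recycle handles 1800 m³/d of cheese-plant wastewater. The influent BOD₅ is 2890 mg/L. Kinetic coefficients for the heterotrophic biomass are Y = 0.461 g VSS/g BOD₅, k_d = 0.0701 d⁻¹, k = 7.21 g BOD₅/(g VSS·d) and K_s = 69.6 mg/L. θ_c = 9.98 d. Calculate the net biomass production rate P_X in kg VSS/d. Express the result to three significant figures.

P_X ≈ 1410 kg VSS/d

From the Monod/SRT balance for a CMAS, S = K_s·(1+k_d θ_c)/[θ_c·(Y k − k_d) − 1] = 69.6 × (1 + 0.0701 × 9.98) / [9.98 × (0.461 × 7.21 − 0.0701) − 1] = 118.3 / 31.47 = 3.759 mg/L.
Correct the yield for decay: Y_obs = Y/(1 + k_d θ_c) = 0.461 / (1 + 0.0701 × 9.98) = 0.461 / 1.700 = 0.2712.
Substrate removed = Q·(S₀ − S) = 1800 m³/d × (2890 − 3.76) g/m³ = 5.2×10^6 g/d = 5195 kg/d.
Net biomass production P_X = Y_obs × Q·(S₀ − S) = 0.2712 × 5195 = 1409 kg VSS/d.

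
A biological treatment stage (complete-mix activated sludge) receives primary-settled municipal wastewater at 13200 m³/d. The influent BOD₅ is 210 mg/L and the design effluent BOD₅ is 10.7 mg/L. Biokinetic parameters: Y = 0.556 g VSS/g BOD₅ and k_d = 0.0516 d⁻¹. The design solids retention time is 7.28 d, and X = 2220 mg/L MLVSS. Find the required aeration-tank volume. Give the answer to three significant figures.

Rearranging the biomass balance for a CMAS with decay, V = Y·Q·ΔS·θ_c / [X·(1+k_d θ_c)] = 0.556 × 13200 × (210 − 10.7) × 7.28 / [2220 × (1 + 0.0516 × 7.28)] = 1.06×10^7 / 3054 = 3487 m³.

V ≈ 3490 m³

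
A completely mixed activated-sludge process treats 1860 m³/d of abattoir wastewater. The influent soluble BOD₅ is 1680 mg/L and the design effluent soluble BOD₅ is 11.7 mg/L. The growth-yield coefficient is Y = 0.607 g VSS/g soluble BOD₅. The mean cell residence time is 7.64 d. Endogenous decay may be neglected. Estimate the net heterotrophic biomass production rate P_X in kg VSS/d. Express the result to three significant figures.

P_X ≈ 1880 kg VSS/d

No decay correction is needed, so Y_obs = Y = 0.607.
Mass of soluble BOD₅ removed per day: Q(S₀ − S) = 1860 × 1668 g/m³ = 3103 kg/d.
Net biomass production P_X = Y_obs × Q·(S₀ − S) = 0.6070 × 3103 = 1884 kg VSS/d.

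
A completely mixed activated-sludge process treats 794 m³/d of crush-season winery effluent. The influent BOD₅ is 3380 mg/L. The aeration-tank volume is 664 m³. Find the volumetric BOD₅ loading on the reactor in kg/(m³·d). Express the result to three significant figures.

L_v ≈ 4.04 kg BOD₅/(m³·d)

Volumetric loading L_v = Q·S₀ / V = 794 × 3380 g/m³ / 664.0 m³ = 4042 g/(m³·d) = 4.042 kg BOD₅/(m³·d).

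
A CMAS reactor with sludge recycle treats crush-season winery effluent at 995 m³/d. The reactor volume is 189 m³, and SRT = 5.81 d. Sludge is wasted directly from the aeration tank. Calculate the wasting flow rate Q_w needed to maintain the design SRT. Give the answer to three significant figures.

Q_w ≈ 32.5 m³/d

Wasting from the aeration tank: Q_w = V / θ_c = 189.0 / 5.81 = 32.53 m³/d.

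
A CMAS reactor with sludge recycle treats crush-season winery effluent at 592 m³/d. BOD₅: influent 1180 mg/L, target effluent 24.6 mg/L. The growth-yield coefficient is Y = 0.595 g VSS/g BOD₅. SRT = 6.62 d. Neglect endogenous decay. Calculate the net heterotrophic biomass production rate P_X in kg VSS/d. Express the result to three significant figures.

P_X ≈ 407 kg VSS/d

Since k_d ≈ 0, Y_obs = Y = 0.595 g VSS/g BOD₅.
ΔS = 1180 − 24.6 = 1155 mg/L, so the substrate removal rate is 592 × 1155/1000 = 684.0 kg BOD₅/d.
P_X = Y_obs · Q(S₀ − S) = 0.5950 × 684.0 = 407.0 kg VSS/d.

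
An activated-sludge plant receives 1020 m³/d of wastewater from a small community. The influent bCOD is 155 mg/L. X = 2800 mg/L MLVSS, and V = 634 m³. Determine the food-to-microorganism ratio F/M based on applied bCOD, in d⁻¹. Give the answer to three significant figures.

F/M = applied load / biomass = Q·S₀/(V·X) = 1020 × 155 / (634.0 × 2800) = 0.08906 d⁻¹.

F/M ≈ 0.0891 d⁻¹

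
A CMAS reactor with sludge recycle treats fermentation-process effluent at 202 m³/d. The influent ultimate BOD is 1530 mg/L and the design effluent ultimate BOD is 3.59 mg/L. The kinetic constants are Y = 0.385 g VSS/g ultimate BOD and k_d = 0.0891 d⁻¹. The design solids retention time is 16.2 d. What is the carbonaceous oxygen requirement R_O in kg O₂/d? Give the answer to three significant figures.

The observed yield is Y_obs = Y/(1 + k_d·θ_c) = 0.385 / (1 + 0.0891 × 16.2) = 0.385 / 2.443 = 0.1576 g VSS per g ultimate BOD removed.
Mass of ultimate BOD removed per day: Q(S₀ − S) = 202 × 1526 g/m³ = 308.3 kg/d.
Net sludge production P_X = 0.1576 × 308.3 = 48.58 kg VSS/d.
Carbonaceous O₂ demand = substrate oxidised − cell-mass equivalent = 308.3 − 1.42 × 48.58 = 239.3 kg O₂/d.

R_O ≈ 239 kg O₂/d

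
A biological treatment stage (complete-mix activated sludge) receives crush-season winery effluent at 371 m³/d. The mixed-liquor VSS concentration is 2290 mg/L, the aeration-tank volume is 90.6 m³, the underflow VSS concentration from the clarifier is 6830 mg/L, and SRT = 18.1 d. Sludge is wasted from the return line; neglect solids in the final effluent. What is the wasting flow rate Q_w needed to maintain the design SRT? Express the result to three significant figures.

Q_w ≈ 1.68 m³/d

Q_w = (V·X)/(θ_c X_r) = 90.60 × 2290 / (18.1 × 6830) = 1.678 m³/d.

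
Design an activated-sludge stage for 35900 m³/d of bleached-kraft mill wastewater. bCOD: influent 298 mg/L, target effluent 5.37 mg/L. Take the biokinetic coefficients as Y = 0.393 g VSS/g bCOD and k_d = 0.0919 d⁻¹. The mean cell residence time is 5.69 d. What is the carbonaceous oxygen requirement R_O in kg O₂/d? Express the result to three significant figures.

Correct the yield for decay: Y_obs = Y/(1 + k_d θ_c) = 0.393 / (1 + 0.0919 × 5.69) = 0.393 / 1.523 = 0.2581.
Mass of bCOD removed per day: Q(S₀ − S) = 35900 × 292.6 g/m³ = 10505 kg/d.
Biomass synthesised: P_X = Y_obs × 10505 = 2711 kg VSS/d.
Carbonaceous O₂ demand = substrate oxidised − cell-mass equivalent = 10505 − 1.42 × 2711 = 6656 kg O₂/d.

R_O ≈ 6660 kg O₂/d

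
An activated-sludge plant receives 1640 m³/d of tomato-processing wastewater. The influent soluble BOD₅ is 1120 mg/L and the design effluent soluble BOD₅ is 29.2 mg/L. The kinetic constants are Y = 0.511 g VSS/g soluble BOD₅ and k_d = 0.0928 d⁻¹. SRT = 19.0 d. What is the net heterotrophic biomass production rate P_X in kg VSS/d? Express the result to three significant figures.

P_X ≈ 331 kg VSS/d

Correct the yield for decay: Y_obs = Y/(1 + k_d θ_c) = 0.511 / (1 + 0.0928 × 19.0) = 0.511 / 2.763 = 0.1849.
ΔS = 1120 − 29.2 = 1091 mg/L, so the substrate removal rate is 1640 × 1091/1000 = 1789 kg soluble BOD₅/d.
So the net sludge growth is P_X = 0.1849 × 1789 = 330.8 kg VSS/d.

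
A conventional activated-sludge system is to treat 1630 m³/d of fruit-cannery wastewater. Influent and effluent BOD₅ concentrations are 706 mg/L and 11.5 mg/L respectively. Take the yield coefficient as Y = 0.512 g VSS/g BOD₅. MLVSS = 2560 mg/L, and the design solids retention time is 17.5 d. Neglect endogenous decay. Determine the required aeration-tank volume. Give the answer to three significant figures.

V ≈ 3960 m³

Biomass mass balance (decay neglected): V·X = Y·Q·(S₀ − S)·θ_c, so V = 0.512 × 1630 × (706 − 11.5) × 17.5 / 2560 = 3962 m³.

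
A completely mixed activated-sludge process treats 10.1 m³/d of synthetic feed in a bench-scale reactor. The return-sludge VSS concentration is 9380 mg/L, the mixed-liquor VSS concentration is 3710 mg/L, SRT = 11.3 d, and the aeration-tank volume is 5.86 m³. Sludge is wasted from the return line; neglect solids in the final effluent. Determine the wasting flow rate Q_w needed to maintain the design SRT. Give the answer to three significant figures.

Q_w ≈ 0.205 m³/d

Wasting from the return line (neglecting effluent solids): Q_w = V·X / (θ_c·X_r) = 5.860 × 3710 / (11.3 × 9380) = 0.2051 m³/d.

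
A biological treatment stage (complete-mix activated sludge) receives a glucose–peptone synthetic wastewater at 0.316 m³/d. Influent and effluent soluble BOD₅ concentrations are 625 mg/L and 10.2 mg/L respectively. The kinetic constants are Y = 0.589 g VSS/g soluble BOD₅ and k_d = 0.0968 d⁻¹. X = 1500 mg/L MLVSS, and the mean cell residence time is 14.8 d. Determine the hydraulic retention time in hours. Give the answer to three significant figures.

τ ≈ 35.2 h

Rearranging the biomass balance for a CMAS with decay, V = Y·Q·ΔS·θ_c / [X·(1+k_d θ_c)] = 0.589 × 0.316 × (625 − 10.2) × 14.8 / [1500 × (1 + 0.0968 × 14.8)] = 1.69×10^3 / 3649 = 0.4641 m³.
HRT = V/Q = 0.4641 m³ / 0.316 m³·d⁻¹ = 1.469 d × 24 = 35.25 h.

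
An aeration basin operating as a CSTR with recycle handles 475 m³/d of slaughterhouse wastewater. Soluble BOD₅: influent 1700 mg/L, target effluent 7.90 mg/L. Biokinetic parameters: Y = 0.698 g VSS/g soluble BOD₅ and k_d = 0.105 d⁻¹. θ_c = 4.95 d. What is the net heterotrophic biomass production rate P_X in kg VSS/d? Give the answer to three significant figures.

Correct the yield for decay: Y_obs = Y/(1 + k_d θ_c) = 0.698 / (1 + 0.105 × 4.95) = 0.698 / 1.520 = 0.4593.
Q·(S₀ − S) = 475 × (1700 − 7.90) × 10⁻³ = 803.7 kg/d removed.
Net biomass production P_X = Y_obs × Q·(S₀ − S) = 0.4593 × 803.7 = 369.2 kg VSS/d.

P_X ≈ 369 kg VSS/d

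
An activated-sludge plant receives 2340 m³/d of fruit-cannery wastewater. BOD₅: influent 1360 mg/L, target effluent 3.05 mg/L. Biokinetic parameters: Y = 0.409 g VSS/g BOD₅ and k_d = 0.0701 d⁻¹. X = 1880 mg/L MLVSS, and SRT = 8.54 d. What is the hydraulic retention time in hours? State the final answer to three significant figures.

Steady-state biomass mass balance: V·X·(1 + k_d·θ_c) = Y·Q·(S₀ − S)·θ_c, so V = 0.409 × 2340 × (1360 − 3.05) × 8.54 / [1880 × (1 + 0.0701 × 8.54)] = 1.11×10^7 / 3005 = 3690 m³.
τ = V/Q = 3690/2340 = 1.577 d, or 37.85 h.

τ ≈ 37.8 h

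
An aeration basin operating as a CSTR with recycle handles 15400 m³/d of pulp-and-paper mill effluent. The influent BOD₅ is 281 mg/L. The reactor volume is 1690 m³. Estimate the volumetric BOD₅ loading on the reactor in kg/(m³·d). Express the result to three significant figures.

L_v ≈ 2.56 kg BOD₅/(m³·d)

Applied BOD₅ load per unit volume = Q·S₀/V = (15400 × 281/1000)/1690 = 2.561 kg BOD₅·m⁻³·d⁻¹.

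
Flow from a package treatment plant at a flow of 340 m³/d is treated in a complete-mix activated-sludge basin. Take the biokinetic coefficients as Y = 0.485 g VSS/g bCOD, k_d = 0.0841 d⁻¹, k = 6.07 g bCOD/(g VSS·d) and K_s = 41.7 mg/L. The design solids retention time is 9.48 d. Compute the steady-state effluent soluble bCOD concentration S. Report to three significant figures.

S ≈ 2.87 mg/L

From the Monod/SRT balance for a CMAS, S = K_s·(1+k_d θ_c)/[θ_c·(Y k − k_d) − 1] = 41.7 × (1 + 0.0841 × 9.48) / [9.48 × (0.485 × 6.07 − 0.0841) − 1] = 74.95 / 26.11 = 2.870 mg/L.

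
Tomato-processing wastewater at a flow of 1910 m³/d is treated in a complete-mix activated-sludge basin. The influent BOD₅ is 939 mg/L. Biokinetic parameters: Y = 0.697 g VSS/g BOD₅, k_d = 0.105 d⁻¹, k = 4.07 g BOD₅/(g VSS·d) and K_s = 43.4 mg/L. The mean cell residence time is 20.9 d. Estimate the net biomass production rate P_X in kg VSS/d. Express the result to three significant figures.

From the Monod/SRT balance for a CMAS, S = K_s·(1+k_d θ_c)/[θ_c·(Y k − k_d) − 1] = 43.4 × (1 + 0.105 × 20.9) / [20.9 × (0.697 × 4.07 − 0.105) − 1] = 138.6 / 56.09 = 2.472 mg/L.
The observed yield is Y_obs = Y/(1 + k_d·θ_c) = 0.697 / (1 + 0.105 × 20.9) = 0.697 / 3.194 = 0.2182 g VSS per g BOD₅ removed.
Q·(S₀ − S) = 1910 × (939 − 2.47) × 10⁻³ = 1789 kg/d removed.
Net biomass production P_X = Y_obs × Q·(S₀ − S) = 0.2182 × 1789 = 390.3 kg VSS/d.

P_X ≈ 390 kg VSS/d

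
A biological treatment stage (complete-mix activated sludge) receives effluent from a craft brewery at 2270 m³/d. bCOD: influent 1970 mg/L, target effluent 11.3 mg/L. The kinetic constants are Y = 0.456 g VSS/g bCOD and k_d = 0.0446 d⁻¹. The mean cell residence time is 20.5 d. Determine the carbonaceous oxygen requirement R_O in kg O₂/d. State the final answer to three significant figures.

Correct the yield for decay: Y_obs = Y/(1 + k_d θ_c) = 0.456 / (1 + 0.0446 × 20.5) = 0.456 / 1.914 = 0.2382.
ΔS = 1970 − 11.3 = 1959 mg/L, so the substrate removal rate is 2270 × 1959/1000 = 4446 kg bCOD/d.
P_X = Y_obs·Q·(S₀ − S) = 0.2382 × 4446 = 1059 kg VSS/d.
R_O = Q·(S₀ − S) − 1.42·P_X = 4446 − 1.42 × 1059 = 2942 kg O₂/d.

R_O ≈ 2940 kg O₂/d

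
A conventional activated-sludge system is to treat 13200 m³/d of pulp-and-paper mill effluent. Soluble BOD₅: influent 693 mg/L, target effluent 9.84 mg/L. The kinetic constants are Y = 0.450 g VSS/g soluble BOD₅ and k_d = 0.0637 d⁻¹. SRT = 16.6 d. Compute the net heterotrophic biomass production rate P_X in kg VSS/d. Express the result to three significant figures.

P_X ≈ 1970 kg VSS/d

Y_obs = Y / (1 + k_d θ_c) = 0.450 / (1 + 0.0637 × 16.6) = 0.450 / 2.057 = 0.2187.
ΔS = 693 − 9.84 = 683.2 mg/L, so the substrate removal rate is 13200 × 683.2/1000 = 9018 kg soluble BOD₅/d.
So the net sludge growth is P_X = 0.2187 × 9018 = 1972 kg VSS/d.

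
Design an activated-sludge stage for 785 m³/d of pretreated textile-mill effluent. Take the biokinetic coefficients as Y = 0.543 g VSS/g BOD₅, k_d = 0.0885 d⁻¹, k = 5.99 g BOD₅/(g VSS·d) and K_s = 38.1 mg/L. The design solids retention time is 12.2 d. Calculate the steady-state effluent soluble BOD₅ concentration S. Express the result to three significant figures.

S ≈ 2.11 mg/L

Effluent substrate depends only on kinetics and SRT: S = K_s(1 + k_d θ_c) / [θ_c(Yk − k_d) − 1] = 38.1 × (1 + 0.0885 × 12.2) / [12.2 × (0.543 × 5.99 − 0.0885) − 1] = 79.24 / 37.60 = 2.107 mg/L.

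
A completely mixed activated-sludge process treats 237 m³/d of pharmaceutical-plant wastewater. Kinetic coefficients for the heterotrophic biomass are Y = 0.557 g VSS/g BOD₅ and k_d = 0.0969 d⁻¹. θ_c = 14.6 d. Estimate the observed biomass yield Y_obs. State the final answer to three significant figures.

Y_obs ≈ 0.231 g VSS/g BOD₅

Observed yield with endogenous decay: Y_obs = Y / (1 + k_d·θ_c) = 0.557 / (1 + 0.0969 × 14.6) = 0.557 / 2.415 = 0.2307 g VSS/g BOD₅.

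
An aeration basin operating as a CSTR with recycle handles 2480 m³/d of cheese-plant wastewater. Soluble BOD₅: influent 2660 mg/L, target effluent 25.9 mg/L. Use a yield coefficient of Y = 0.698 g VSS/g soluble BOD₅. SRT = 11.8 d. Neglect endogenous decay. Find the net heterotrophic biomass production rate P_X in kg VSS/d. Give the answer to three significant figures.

P_X ≈ 4560 kg VSS/d

No decay correction is needed, so Y_obs = Y = 0.698.
Mass of soluble BOD₅ removed per day: Q(S₀ − S) = 2480 × 2634 g/m³ = 6533 kg/d.
So the net sludge growth is P_X = 0.6980 × 6533 = 4560 kg VSS/d.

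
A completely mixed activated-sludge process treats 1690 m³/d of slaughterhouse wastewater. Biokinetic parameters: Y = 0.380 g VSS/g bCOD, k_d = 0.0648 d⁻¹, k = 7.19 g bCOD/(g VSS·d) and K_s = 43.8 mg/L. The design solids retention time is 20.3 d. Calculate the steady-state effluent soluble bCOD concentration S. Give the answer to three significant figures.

For a completely mixed reactor with recycle the Lawrence–McCarty relation gives S = K_s·(1 + k_d·θ_c) / [θ_c·(Y·k − k_d) − 1] = 43.8 × (1 + 0.0648 × 20.3) / [20.3 × (0.380 × 7.19 − 0.0648) − 1] = 101.4 / 53.15 = 1.908 mg/L.

S ≈ 1.91 mg/L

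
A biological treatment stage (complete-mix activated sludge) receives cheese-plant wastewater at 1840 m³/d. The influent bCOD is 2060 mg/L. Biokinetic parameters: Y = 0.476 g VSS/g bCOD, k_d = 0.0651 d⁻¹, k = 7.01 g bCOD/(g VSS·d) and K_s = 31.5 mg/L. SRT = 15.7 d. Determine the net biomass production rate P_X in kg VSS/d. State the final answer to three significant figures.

Effluent substrate depends only on kinetics and SRT: S = K_s(1 + k_d θ_c) / [θ_c(Yk − k_d) − 1] = 31.5 × (1 + 0.0651 × 15.7) / [15.7 × (0.476 × 7.01 − 0.0651) − 1] = 63.70 / 50.37 = 1.265 mg/L.
Observed yield with endogenous decay: Y_obs = Y / (1 + k_d·θ_c) = 0.476 / (1 + 0.0651 × 15.7) = 0.476 / 2.022 = 0.2354 g VSS/g bCOD.
Mass of bCOD removed per day: Q(S₀ − S) = 1840 × 2059 g/m³ = 3788 kg/d.
P_X = Y_obs · Q(S₀ − S) = 0.2354 × 3788 = 891.7 kg VSS/d.

P_X ≈ 892 kg VSS/d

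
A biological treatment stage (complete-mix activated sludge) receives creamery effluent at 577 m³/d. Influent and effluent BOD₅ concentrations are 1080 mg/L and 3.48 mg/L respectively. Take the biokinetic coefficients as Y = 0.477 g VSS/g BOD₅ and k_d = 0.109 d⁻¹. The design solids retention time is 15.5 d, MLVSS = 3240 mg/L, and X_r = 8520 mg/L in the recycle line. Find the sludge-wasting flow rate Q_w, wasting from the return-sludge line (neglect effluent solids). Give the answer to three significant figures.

Q_w ≈ 12.9 m³/d

Rearranging the biomass balance for a CMAS with decay, V = Y·Q·ΔS·θ_c / [X·(1+k_d θ_c)] = 0.477 × 577 × (1080 − 3.48) × 15.5 / [3240 × (1 + 0.109 × 15.5)] = 4.59×10^6 / 8714 = 527.0 m³.
Wasting from the return line (neglecting effluent solids): Q_w = V·X / (θ_c·X_r) = 527.0 × 3240 / (15.5 × 8520) = 12.93 m³/d.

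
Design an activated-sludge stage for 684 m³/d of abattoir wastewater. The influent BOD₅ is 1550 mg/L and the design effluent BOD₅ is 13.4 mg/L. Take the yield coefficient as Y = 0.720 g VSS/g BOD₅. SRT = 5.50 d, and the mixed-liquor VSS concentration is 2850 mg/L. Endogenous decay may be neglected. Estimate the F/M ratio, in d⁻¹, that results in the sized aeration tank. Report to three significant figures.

F/M ≈ 0.255 d⁻¹

With k_d = 0 the design equation reduces to V = Y Q (S₀−S) θ_c / X = 0.720 × 684 × (1550 − 13.4) × 5.50 / 2850 = 1460 m³.
Food-to-microorganism ratio F/M = Q S₀ / (V X) = 684 × 1550 / (1460 × 2850) = 0.2547 d⁻¹.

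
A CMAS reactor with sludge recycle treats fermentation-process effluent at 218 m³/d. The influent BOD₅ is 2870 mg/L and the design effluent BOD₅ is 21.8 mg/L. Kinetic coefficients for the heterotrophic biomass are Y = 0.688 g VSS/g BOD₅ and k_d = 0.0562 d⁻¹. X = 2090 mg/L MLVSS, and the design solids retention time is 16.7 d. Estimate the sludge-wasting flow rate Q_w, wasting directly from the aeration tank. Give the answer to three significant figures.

Q_w ≈ 105 m³/d

From the SRT design equation V = Y Q (S₀−S) θ_c / [X (1 + k_d θ_c)] = 0.688 × 218 × (2870 − 21.8) × 16.7 / [2090 × (1 + 0.0562 × 16.7)] = 7.13×10^6 / 4052 = 1761 m³.
With mixed-liquor wasting, θ_c = V/Q_w, so Q_w = V/θ_c = 1761/16.7 = 105.4 m³/d.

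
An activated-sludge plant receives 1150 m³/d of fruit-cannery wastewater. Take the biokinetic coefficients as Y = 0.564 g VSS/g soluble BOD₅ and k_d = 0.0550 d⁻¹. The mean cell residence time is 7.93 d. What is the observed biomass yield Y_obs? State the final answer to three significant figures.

Y_obs ≈ 0.393 g VSS/g soluble BOD₅

Correct the yield for decay: Y_obs = Y/(1 + k_d θ_c) = 0.564 / (1 + 0.0550 × 7.93) = 0.564 / 1.436 = 0.3927.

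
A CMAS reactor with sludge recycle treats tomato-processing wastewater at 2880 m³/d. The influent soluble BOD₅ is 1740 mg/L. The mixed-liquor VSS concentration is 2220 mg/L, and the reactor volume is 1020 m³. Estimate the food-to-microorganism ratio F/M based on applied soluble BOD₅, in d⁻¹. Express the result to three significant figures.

F/M ≈ 2.21 d⁻¹

F/M = Q·S₀ / (V·X) = 2880 × 1740 / (1020 × 2220) = 2.213 g soluble BOD₅·(g VSS·d)⁻¹.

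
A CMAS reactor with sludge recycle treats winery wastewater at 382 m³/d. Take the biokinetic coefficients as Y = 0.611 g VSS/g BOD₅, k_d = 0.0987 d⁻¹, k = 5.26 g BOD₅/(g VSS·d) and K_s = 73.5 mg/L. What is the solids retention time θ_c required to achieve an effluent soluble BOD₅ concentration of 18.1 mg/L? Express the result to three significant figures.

At the target effluent, Y k S/(K_s+S) = 0.611×5.26×18.1/91.60 = 0.6351 d⁻¹.
Then 1/θ_c = μ − k_d = 0.6351 − 0.0987 = 0.5364 d⁻¹, giving θ_c = 1.864 d.

θ_c ≈ 1.86 d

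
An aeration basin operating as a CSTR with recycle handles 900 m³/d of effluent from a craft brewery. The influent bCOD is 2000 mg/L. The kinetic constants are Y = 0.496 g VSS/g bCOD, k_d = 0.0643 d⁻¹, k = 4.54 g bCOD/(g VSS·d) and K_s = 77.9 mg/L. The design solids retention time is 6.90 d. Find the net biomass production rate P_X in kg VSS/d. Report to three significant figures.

Effluent substrate depends only on kinetics and SRT: S = K_s(1 + k_d θ_c) / [θ_c(Yk − k_d) − 1] = 77.9 × (1 + 0.0643 × 6.90) / [6.90 × (0.496 × 4.54 − 0.0643) − 1] = 112.5 / 14.09 = 7.979 mg/L.
The observed yield is Y_obs = Y/(1 + k_d·θ_c) = 0.496 / (1 + 0.0643 × 6.90) = 0.496 / 1.444 = 0.3436 g VSS per g bCOD removed.
Q·(S₀ − S) = 900 × (2000 − 7.98) × 10⁻³ = 1793 kg/d removed.
So the net sludge growth is P_X = 0.3436 × 1793 = 616.0 kg VSS/d.

P_X ≈ 616 kg VSS/d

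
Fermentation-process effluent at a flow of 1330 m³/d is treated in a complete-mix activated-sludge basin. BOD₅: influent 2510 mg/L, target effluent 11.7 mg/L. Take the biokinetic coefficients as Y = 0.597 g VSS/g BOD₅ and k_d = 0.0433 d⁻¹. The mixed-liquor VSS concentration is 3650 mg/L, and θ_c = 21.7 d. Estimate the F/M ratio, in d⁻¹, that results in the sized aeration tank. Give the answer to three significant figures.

F/M ≈ 0.150 d⁻¹

From the SRT design equation V = Y Q (S₀−S) θ_c / [X (1 + k_d θ_c)] = 0.597 × 1330 × (2510 − 11.7) × 21.7 / [3650 × (1 + 0.0433 × 21.7)] = 4.3×10^7 / 7080 = 6080 m³.
F/M = Q·S₀ / (V·X) = 1330 × 2510 / (6080 × 3650) = 0.1504 g BOD₅·(g VSS·d)⁻¹.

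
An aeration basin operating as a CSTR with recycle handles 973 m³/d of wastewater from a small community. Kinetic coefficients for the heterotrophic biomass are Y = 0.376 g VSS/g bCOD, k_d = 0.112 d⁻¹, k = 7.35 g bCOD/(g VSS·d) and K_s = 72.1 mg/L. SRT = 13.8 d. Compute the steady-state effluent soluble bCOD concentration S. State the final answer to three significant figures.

S ≈ 5.16 mg/L

For a completely mixed reactor with recycle the Lawrence–McCarty relation gives S = K_s·(1 + k_d·θ_c) / [θ_c·(Y·k − k_d) − 1] = 72.1 × (1 + 0.112 × 13.8) / [13.8 × (0.376 × 7.35 − 0.112) − 1] = 183.5 / 35.59 = 5.157 mg/L.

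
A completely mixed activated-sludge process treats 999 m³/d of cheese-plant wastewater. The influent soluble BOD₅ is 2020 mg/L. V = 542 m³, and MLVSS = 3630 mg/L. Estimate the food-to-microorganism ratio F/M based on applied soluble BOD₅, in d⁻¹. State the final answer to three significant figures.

Food-to-microorganism ratio F/M = Q S₀ / (V X) = 999 × 2020 / (542.0 × 3630) = 1.026 d⁻¹.

F/M ≈ 1.03 d⁻¹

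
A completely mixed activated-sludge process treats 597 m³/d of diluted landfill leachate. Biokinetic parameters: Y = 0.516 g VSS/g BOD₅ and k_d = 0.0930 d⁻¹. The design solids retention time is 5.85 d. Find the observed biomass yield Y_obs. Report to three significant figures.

Y_obs ≈ 0.334 g VSS/g BOD₅

Observed yield with endogenous decay: Y_obs = Y / (1 + k_d·θ_c) = 0.516 / (1 + 0.0930 × 5.85) = 0.516 / 1.544 = 0.3342 g VSS/g BOD₅.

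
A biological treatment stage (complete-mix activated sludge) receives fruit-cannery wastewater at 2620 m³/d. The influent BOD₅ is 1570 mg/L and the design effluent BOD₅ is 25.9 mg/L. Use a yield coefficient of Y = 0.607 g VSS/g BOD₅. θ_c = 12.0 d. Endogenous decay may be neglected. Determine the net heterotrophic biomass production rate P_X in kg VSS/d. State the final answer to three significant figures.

No decay correction is needed, so Y_obs = Y = 0.607.
ΔS = 1570 − 25.9 = 1544 mg/L, so the substrate removal rate is 2620 × 1544/1000 = 4046 kg BOD₅/d.
P_X = Y_obs · Q(S₀ − S) = 0.6070 × 4046 = 2456 kg VSS/d.

P_X ≈ 2460 kg VSS/d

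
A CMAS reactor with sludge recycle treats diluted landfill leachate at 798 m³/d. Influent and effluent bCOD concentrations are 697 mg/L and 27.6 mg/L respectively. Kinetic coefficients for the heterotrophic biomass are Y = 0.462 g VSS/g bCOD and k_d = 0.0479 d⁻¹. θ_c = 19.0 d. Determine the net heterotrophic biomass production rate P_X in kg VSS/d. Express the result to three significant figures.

Observed yield with endogenous decay: Y_obs = Y / (1 + k_d·θ_c) = 0.462 / (1 + 0.0479 × 19.0) = 0.462 / 1.910 = 0.2419 g VSS/g bCOD.
Mass of bCOD removed per day: Q(S₀ − S) = 798 × 669.4 g/m³ = 534.2 kg/d.
P_X = Y_obs · Q(S₀ − S) = 0.2419 × 534.2 = 129.2 kg VSS/d.

P_X ≈ 129 kg VSS/d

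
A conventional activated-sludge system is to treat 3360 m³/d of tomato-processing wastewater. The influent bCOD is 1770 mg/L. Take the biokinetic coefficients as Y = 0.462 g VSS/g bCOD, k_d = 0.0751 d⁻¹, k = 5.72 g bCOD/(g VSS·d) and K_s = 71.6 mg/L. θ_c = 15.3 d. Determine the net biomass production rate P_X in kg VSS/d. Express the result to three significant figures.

P_X ≈ 1280 kg VSS/d

Effluent substrate depends only on kinetics and SRT: S = K_s(1 + k_d θ_c) / [θ_c(Yk − k_d) − 1] = 71.6 × (1 + 0.0751 × 15.3) / [15.3 × (0.462 × 5.72 − 0.0751) − 1] = 153.9 / 38.28 = 4.019 mg/L.
The observed yield is Y_obs = Y/(1 + k_d·θ_c) = 0.462 / (1 + 0.0751 × 15.3) = 0.462 / 2.149 = 0.2150 g VSS per g bCOD removed.
Substrate removed = Q·(S₀ − S) = 3360 m³/d × (1770 − 4.02) g/m³ = 5.93×10^6 g/d = 5934 kg/d.
P_X = Y_obs · Q(S₀ − S) = 0.2150 × 5934 = 1276 kg VSS/d.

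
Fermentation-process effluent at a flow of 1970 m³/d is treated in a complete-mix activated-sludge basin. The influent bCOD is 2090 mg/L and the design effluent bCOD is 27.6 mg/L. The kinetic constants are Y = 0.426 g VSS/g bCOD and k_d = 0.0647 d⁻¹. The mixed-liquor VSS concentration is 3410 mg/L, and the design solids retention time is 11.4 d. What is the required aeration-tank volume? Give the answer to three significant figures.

V ≈ 3330 m³

Steady-state biomass mass balance: V·X·(1 + k_d·θ_c) = Y·Q·(S₀ − S)·θ_c, so V = 0.426 × 1970 × (2090 − 27.6) × 11.4 / [3410 × (1 + 0.0647 × 11.4)] = 1.97×10^7 / 5925 = 3330 m³.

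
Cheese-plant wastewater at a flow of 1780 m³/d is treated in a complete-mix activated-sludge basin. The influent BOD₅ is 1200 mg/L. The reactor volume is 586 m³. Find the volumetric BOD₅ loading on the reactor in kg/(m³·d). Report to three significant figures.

Volumetric loading L_v = Q·S₀ / V = 1780 × 1200 g/m³ / 586.0 m³ = 3645 g/(m³·d) = 3.645 kg BOD₅/(m³·d).

L_v ≈ 3.65 kg BOD₅/(m³·d)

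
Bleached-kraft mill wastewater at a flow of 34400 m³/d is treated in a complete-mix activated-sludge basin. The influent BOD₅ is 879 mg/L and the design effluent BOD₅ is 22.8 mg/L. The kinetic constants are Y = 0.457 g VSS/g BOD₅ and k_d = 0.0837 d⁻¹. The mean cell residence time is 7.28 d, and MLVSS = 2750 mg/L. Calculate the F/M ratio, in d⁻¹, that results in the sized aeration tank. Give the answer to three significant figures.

F/M ≈ 0.497 d⁻¹

Rearranging the biomass balance for a CMAS with decay, V = Y·Q·ΔS·θ_c / [X·(1+k_d θ_c)] = 0.457 × 34400 × (879 − 22.8) × 7.28 / [2750 × (1 + 0.0837 × 7.28)] = 9.8×10^7 / 4426 = 22141 m³.
Food-to-microorganism ratio F/M = Q S₀ / (V X) = 34400 × 879 / (22141 × 2750) = 0.4966 d⁻¹.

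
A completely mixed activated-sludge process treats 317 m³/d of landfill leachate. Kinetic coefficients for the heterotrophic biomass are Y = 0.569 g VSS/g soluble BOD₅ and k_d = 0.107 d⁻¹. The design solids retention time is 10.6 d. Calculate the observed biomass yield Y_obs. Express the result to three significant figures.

Observed yield with endogenous decay: Y_obs = Y / (1 + k_d·θ_c) = 0.569 / (1 + 0.107 × 10.6) = 0.569 / 2.134 = 0.2666 g VSS/g soluble BOD₅.

Y_obs ≈ 0.267 g VSS/g soluble BOD₅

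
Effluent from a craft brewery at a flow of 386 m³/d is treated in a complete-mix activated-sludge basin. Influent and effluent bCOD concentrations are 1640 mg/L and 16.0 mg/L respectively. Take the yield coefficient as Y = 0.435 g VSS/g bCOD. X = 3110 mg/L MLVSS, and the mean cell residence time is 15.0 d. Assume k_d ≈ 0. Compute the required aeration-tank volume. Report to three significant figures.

V·X = Y·Q·ΔS·θ_c gives V = 0.435 × 386 × (1640 − 16.0) × 15.0 / 3110 = 1315 m³.

V ≈ 1320 m³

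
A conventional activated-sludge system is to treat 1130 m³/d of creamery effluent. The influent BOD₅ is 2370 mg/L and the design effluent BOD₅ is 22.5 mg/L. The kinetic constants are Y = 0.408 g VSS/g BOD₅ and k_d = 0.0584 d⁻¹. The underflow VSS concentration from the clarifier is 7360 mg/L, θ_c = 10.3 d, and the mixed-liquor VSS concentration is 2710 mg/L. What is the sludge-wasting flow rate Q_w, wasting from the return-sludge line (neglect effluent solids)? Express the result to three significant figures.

Q_w ≈ 91.8 m³/d

From the SRT design equation V = Y Q (S₀−S) θ_c / [X (1 + k_d θ_c)] = 0.408 × 1130 × (2370 − 22.5) × 10.3 / [2710 × (1 + 0.0584 × 10.3)] = 1.11×10^7 / 4340 = 2569 m³.
Wasting from the return line (neglecting effluent solids): Q_w = V·X / (θ_c·X_r) = 2569 × 2710 / (10.3 × 7360) = 91.82 m³/d.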